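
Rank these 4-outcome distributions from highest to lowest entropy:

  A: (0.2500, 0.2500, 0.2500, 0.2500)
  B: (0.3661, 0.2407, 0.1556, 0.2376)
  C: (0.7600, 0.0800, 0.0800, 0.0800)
A > B > C

Key insight: Entropy is maximized by uniform distributions and minimized by concentrated distributions.

- Uniform distributions have maximum entropy log₂(4) = 2.0000 bits
- The more "peaked" or concentrated a distribution, the lower its entropy

Entropies:
  H(A) = 2.0000 bits
  H(B) = 1.9356 bits
  H(C) = 1.1754 bits

Ranking: A > B > C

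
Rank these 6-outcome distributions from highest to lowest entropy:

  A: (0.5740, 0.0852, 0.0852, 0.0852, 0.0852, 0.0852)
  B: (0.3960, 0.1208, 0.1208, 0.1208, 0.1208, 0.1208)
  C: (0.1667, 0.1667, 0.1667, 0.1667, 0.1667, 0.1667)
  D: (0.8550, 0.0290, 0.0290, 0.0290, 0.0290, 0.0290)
C > B > A > D

Key insight: Entropy is maximized by uniform distributions and minimized by concentrated distributions.

Entropies:
  H(A) = 1.9733 bits
  H(B) = 2.3710 bits
  H(C) = 2.5850 bits
  H(D) = 0.9339 bits

Ranking: C > B > A > D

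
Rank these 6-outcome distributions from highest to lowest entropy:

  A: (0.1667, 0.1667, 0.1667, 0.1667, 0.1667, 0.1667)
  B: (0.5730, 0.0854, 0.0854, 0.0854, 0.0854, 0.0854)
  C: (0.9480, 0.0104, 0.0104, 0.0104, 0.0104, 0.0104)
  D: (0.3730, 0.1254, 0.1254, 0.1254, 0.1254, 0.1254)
A > D > B > C

Key insight: Entropy is maximized by uniform distributions and minimized by concentrated distributions.

Entropies:
  H(A) = 2.5850 bits
  H(B) = 1.9760 bits
  H(C) = 0.4156 bits
  H(D) = 2.4088 bits

Ranking: A > D > B > C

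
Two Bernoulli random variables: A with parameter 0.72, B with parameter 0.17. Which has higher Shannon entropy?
A

For binary distributions, entropy is maximized at p=0.5 and decreases as p moves toward 0 or 1.

H(A) = H(0.72) = 0.8555 bits
H(B) = H(0.17) = 0.6577 bits

Distribution A (p=0.72) is closer to uniform (p=0.5), so it has higher entropy.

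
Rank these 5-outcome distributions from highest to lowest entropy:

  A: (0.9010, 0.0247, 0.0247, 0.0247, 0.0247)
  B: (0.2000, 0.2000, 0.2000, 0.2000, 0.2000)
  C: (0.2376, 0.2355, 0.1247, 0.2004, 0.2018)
B > C > A

Key insight: Entropy is maximized by uniform distributions and minimized by concentrated distributions.

- Uniform distributions have maximum entropy log₂(5) = 2.3219 bits
- The more "peaked" or concentrated a distribution, the lower its entropy

Entropies:
  H(A) = 0.6638 bits
  H(B) = 2.3219 bits
  H(C) = 2.2892 bits

Ranking: B > C > A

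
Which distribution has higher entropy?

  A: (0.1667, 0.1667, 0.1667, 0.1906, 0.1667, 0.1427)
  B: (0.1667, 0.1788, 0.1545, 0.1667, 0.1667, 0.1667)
B

Both distributions are close to uniform, making this a harder comparison.

H(A) = 2.5800 bits
H(B) = 2.5837 bits

The distribution closer to uniform has higher entropy.
Answer: B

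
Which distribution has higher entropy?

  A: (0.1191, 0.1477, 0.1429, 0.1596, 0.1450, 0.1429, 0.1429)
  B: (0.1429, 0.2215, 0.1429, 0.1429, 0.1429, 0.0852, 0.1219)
A

Both distributions are close to uniform, making this a harder comparison.

H(A) = 2.8028 bits
H(B) = 2.7587 bits

The distribution closer to uniform has higher entropy.
Answer: A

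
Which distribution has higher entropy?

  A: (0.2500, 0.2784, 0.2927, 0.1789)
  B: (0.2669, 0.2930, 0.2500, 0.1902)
B

Both distributions are close to uniform, making this a harder comparison.

H(A) = 1.9765 bits
H(B) = 1.9829 bits

The distribution closer to uniform has higher entropy.
Answer: B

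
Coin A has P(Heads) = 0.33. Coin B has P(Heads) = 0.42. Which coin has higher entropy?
B

For binary distributions, entropy is maximized at p=0.5 and decreases as p moves toward 0 or 1.

H(A) = H(0.33) = 0.9149 bits
H(B) = H(0.42) = 0.9815 bits

Distribution B (p=0.42) is closer to uniform (p=0.5), so it has higher entropy.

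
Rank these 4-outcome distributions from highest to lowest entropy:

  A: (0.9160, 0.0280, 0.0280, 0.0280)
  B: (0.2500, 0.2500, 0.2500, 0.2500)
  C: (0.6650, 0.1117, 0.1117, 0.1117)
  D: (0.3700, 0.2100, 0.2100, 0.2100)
B > D > C > A

Key insight: Entropy is maximized by uniform distributions and minimized by concentrated distributions.

Entropies:
  H(A) = 0.5493 bits
  H(B) = 2.0000 bits
  H(C) = 1.4509 bits
  H(D) = 1.9492 bits

Ranking: B > D > C > A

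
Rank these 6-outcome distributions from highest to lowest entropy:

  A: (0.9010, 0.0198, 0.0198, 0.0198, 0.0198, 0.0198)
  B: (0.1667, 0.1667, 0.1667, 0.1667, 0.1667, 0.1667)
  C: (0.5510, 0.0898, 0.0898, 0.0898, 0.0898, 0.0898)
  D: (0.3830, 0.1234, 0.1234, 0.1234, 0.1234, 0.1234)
B > D > C > A

Key insight: Entropy is maximized by uniform distributions and minimized by concentrated distributions.

Entropies:
  H(A) = 0.6957 bits
  H(B) = 2.5850 bits
  H(C) = 2.0350 bits
  H(D) = 2.3928 bits

Ranking: B > D > C > A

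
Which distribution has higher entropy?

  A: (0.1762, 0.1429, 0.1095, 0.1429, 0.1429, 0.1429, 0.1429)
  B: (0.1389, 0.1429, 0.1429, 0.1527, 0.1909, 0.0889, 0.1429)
A

Both distributions are close to uniform, making this a harder comparison.

H(A) = 2.7960 bits
H(B) = 2.7792 bits

The distribution closer to uniform has higher entropy.
Answer: A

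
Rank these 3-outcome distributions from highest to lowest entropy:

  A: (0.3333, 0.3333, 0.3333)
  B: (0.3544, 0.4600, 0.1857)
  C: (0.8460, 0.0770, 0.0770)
A > B > C

Key insight: Entropy is maximized by uniform distributions and minimized by concentrated distributions.

- Uniform distributions have maximum entropy log₂(3) = 1.5850 bits
- The more "peaked" or concentrated a distribution, the lower its entropy

Entropies:
  H(A) = 1.5850 bits
  H(B) = 1.4968 bits
  H(C) = 0.7738 bits

Ranking: A > B > C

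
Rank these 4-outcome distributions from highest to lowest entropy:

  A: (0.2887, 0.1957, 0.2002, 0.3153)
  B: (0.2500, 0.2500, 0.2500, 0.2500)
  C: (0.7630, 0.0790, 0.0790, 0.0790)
B > A > C

Key insight: Entropy is maximized by uniform distributions and minimized by concentrated distributions.

- Uniform distributions have maximum entropy log₂(4) = 2.0000 bits
- The more "peaked" or concentrated a distribution, the lower its entropy

Entropies:
  H(A) = 1.9676 bits
  H(B) = 2.0000 bits
  H(C) = 1.1657 bits

Ranking: B > A > C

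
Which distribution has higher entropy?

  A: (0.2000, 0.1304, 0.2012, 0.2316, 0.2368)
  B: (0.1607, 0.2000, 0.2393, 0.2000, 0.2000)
B

Both distributions are close to uniform, making this a harder comparison.

H(A) = 2.2939 bits
H(B) = 2.3107 bits

The distribution closer to uniform has higher entropy.
Answer: B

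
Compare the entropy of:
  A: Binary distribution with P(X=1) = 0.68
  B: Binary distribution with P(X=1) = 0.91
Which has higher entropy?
A

For binary distributions, entropy is maximized at p=0.5 and decreases as p moves toward 0 or 1.

H(A) = H(0.68) = 0.9044 bits
H(B) = H(0.91) = 0.4365 bits

Distribution A (p=0.68) is closer to uniform (p=0.5), so it has higher entropy.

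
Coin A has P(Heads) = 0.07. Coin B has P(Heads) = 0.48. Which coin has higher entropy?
B

For binary distributions, entropy is maximized at p=0.5 and decreases as p moves toward 0 or 1.

H(A) = H(0.07) = 0.3659 bits
H(B) = H(0.48) = 0.9988 bits

Distribution B (p=0.48) is closer to uniform (p=0.5), so it has higher entropy.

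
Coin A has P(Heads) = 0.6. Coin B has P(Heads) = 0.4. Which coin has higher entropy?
Equal

For binary distributions, entropy is maximized at p=0.5 and decreases as p moves toward 0 or 1.

H(A) = H(0.6) = 0.9710 bits
H(B) = H(0.4) = 0.9710 bits

Both distributions are equally far from uniform (|0.6-0.5| = |0.4-0.5|), so they have the same entropy.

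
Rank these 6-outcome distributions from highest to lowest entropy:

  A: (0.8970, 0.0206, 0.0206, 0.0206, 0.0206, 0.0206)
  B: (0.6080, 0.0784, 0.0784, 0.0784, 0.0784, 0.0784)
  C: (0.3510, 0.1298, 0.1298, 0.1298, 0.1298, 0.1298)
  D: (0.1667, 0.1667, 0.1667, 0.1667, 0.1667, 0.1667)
D > C > B > A

Key insight: Entropy is maximized by uniform distributions and minimized by concentrated distributions.

Entropies:
  H(A) = 0.7176 bits
  H(B) = 1.8763 bits
  H(C) = 2.4419 bits
  H(D) = 2.5850 bits

Ranking: D > C > B > A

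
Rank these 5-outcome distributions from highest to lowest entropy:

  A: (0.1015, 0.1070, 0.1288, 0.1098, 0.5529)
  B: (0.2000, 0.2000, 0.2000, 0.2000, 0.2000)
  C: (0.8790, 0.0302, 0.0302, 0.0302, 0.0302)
B > A > C

Key insight: Entropy is maximized by uniform distributions and minimized by concentrated distributions.

- Uniform distributions have maximum entropy log₂(5) = 2.3219 bits
- The more "peaked" or concentrated a distribution, the lower its entropy

Entropies:
  H(A) = 1.8835 bits
  H(B) = 2.3219 bits
  H(C) = 0.7742 bits

Ranking: B > A > C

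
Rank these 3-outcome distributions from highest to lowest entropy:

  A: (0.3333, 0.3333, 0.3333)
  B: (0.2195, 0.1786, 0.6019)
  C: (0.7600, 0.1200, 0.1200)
A > B > C

Key insight: Entropy is maximized by uniform distributions and minimized by concentrated distributions.

- Uniform distributions have maximum entropy log₂(3) = 1.5850 bits
- The more "peaked" or concentrated a distribution, the lower its entropy

Entropies:
  H(A) = 1.5850 bits
  H(B) = 1.3648 bits
  H(C) = 1.0350 bits

Ranking: A > B > C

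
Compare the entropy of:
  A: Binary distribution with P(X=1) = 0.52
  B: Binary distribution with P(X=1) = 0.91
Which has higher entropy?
A

For binary distributions, entropy is maximized at p=0.5 and decreases as p moves toward 0 or 1.

H(A) = H(0.52) = 0.9988 bits
H(B) = H(0.91) = 0.4365 bits

Distribution A (p=0.52) is closer to uniform (p=0.5), so it has higher entropy.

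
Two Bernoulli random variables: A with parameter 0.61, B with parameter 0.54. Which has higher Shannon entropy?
B

For binary distributions, entropy is maximized at p=0.5 and decreases as p moves toward 0 or 1.

H(A) = H(0.61) = 0.9648 bits
H(B) = H(0.54) = 0.9954 bits

Distribution B (p=0.54) is closer to uniform (p=0.5), so it has higher entropy.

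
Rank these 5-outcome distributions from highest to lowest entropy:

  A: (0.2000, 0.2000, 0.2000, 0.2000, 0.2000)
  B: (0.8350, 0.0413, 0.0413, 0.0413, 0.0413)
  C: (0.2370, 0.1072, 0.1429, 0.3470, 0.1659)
A > C > B

Key insight: Entropy is maximized by uniform distributions and minimized by concentrated distributions.

- Uniform distributions have maximum entropy log₂(5) = 2.3219 bits
- The more "peaked" or concentrated a distribution, the lower its entropy

Entropies:
  H(A) = 2.3219 bits
  H(B) = 0.9761 bits
  H(C) = 2.1985 bits

Ranking: A > C > B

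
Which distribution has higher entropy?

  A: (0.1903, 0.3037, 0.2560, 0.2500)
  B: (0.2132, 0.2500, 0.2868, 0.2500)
B

Both distributions are close to uniform, making this a harder comparison.

H(A) = 1.9809 bits
H(B) = 1.9922 bits

The distribution closer to uniform has higher entropy.
Answer: B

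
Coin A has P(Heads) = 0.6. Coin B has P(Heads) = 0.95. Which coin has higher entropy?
A

For binary distributions, entropy is maximized at p=0.5 and decreases as p moves toward 0 or 1.

H(A) = H(0.6) = 0.9710 bits
H(B) = H(0.95) = 0.2864 bits

Distribution A (p=0.6) is closer to uniform (p=0.5), so it has higher entropy.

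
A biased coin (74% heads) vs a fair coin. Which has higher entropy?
Fair coin

The fair coin is uniform (p=0.5), maximizing binary entropy at 1 bit. The biased coin has H(0.74) ≈ 0.827 bits — its outcome is more predictable, so its entropy is lower.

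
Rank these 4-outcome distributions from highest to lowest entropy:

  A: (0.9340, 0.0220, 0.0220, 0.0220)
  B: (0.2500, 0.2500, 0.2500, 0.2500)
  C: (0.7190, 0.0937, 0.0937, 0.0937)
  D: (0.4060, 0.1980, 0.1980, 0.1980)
B > D > C > A

Key insight: Entropy is maximized by uniform distributions and minimized by concentrated distributions.

Entropies:
  H(A) = 0.4554 bits
  H(B) = 2.0000 bits
  H(C) = 1.3022 bits
  H(D) = 1.9158 bits

Ranking: B > D > C > A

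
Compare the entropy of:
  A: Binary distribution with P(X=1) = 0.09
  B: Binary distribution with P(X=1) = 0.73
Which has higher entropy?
B

For binary distributions, entropy is maximized at p=0.5 and decreases as p moves toward 0 or 1.

H(A) = H(0.09) = 0.4365 bits
H(B) = H(0.73) = 0.8415 bits

Distribution B (p=0.73) is closer to uniform (p=0.5), so it has higher entropy.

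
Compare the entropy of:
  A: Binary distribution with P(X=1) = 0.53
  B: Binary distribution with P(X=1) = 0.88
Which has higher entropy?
A

For binary distributions, entropy is maximized at p=0.5 and decreases as p moves toward 0 or 1.

H(A) = H(0.53) = 0.9974 bits
H(B) = H(0.88) = 0.5294 bits

Distribution A (p=0.53) is closer to uniform (p=0.5), so it has higher entropy.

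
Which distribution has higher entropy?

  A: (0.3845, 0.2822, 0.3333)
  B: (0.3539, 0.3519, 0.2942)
B

Both distributions are close to uniform, making this a harder comparison.

H(A) = 1.5736 bits
H(B) = 1.5799 bits

The distribution closer to uniform has higher entropy.
Answer: B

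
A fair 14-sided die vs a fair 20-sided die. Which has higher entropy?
20-sided die

Both are uniform distributions; for uniform over n outcomes, H = log₂(n). H(14-sided) = log₂(14) = 3.807 bits and H(20-sided) = log₂(20) = 4.322 bits. More outcomes in a uniform distribution means higher entropy.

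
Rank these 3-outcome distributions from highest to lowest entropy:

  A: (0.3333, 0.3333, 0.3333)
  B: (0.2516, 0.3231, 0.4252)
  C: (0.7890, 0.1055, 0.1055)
A > B > C

Key insight: Entropy is maximized by uniform distributions and minimized by concentrated distributions.

- Uniform distributions have maximum entropy log₂(3) = 1.5850 bits
- The more "peaked" or concentrated a distribution, the lower its entropy

Entropies:
  H(A) = 1.5850 bits
  H(B) = 1.5521 bits
  H(C) = 0.9544 bits

Ranking: A > B > C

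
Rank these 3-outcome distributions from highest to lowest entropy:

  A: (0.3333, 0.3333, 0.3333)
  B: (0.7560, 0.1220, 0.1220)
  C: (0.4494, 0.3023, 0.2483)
A > C > B

Key insight: Entropy is maximized by uniform distributions and minimized by concentrated distributions.

- Uniform distributions have maximum entropy log₂(3) = 1.5850 bits
- The more "peaked" or concentrated a distribution, the lower its entropy

Entropies:
  H(A) = 1.5850 bits
  H(B) = 1.0456 bits
  H(C) = 1.5394 bits

Ranking: A > C > B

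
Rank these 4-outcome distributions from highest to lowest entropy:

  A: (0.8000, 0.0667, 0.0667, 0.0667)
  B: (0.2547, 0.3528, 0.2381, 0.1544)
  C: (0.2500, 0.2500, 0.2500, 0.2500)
C > B > A

Key insight: Entropy is maximized by uniform distributions and minimized by concentrated distributions.

- Uniform distributions have maximum entropy log₂(4) = 2.0000 bits
- The more "peaked" or concentrated a distribution, the lower its entropy

Entropies:
  H(A) = 1.0389 bits
  H(B) = 1.9419 bits
  H(C) = 2.0000 bits

Ranking: C > B > A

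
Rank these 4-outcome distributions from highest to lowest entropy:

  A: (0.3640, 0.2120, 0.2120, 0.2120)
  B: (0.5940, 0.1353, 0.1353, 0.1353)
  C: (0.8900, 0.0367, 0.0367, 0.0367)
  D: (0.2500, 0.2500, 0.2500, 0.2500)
D > A > B > C

Key insight: Entropy is maximized by uniform distributions and minimized by concentrated distributions.

Entropies:
  H(A) = 1.9540 bits
  H(B) = 1.6178 bits
  H(C) = 0.6743 bits
  H(D) = 2.0000 bits

Ranking: D > A > B > C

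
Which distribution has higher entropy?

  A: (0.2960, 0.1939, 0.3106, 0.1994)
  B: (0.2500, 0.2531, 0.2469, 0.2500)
B

Both distributions are close to uniform, making this a harder comparison.

H(A) = 1.9666 bits
H(B) = 1.9999 bits

The distribution closer to uniform has higher entropy.
Answer: B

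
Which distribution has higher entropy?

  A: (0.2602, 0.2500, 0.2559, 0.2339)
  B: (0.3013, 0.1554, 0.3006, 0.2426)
A

Both distributions are close to uniform, making this a harder comparison.

H(A) = 1.9988 bits
H(B) = 1.9559 bits

The distribution closer to uniform has higher entropy.
Answer: A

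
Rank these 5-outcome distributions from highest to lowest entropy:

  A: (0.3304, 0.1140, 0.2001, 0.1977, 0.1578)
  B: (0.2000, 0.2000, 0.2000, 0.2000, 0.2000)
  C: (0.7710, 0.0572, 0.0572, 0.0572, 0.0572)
B > A > C

Key insight: Entropy is maximized by uniform distributions and minimized by concentrated distributions.

- Uniform distributions have maximum entropy log₂(5) = 2.3219 bits
- The more "peaked" or concentrated a distribution, the lower its entropy

Entropies:
  H(A) = 2.2322 bits
  H(B) = 2.3219 bits
  H(C) = 1.2343 bits

Ranking: B > A > C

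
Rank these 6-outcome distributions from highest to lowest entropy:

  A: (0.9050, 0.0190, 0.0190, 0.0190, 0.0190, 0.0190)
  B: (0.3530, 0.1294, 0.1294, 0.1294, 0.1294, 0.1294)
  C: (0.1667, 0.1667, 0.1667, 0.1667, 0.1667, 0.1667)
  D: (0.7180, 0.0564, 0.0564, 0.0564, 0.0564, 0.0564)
C > B > D > A

Key insight: Entropy is maximized by uniform distributions and minimized by concentrated distributions.

Entropies:
  H(A) = 0.6735 bits
  H(B) = 2.4390 bits
  H(C) = 2.5850 bits
  H(D) = 1.5129 bits

Ranking: C > B > D > A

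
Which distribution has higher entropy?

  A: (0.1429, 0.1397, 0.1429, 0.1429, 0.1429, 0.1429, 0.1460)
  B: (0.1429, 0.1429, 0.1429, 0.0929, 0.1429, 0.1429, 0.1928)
A

Both distributions are close to uniform, making this a harder comparison.

H(A) = 2.8073 bits
H(B) = 2.7817 bits

The distribution closer to uniform has higher entropy.
Answer: A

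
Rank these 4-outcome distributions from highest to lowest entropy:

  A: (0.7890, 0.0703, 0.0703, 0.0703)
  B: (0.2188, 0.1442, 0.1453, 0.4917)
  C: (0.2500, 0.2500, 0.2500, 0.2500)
C > B > A

Key insight: Entropy is maximized by uniform distributions and minimized by concentrated distributions.

- Uniform distributions have maximum entropy log₂(4) = 2.0000 bits
- The more "peaked" or concentrated a distribution, the lower its entropy

Entropies:
  H(A) = 1.0778 bits
  H(B) = 1.7904 bits
  H(C) = 2.0000 bits

Ranking: C > B > A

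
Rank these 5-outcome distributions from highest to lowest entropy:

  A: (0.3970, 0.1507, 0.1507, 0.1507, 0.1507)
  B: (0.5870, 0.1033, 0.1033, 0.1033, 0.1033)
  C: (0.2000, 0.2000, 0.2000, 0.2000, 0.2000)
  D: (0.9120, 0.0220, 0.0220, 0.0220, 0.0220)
C > A > B > D

Key insight: Entropy is maximized by uniform distributions and minimized by concentrated distributions.

Entropies:
  H(A) = 2.1752 bits
  H(B) = 1.8040 bits
  H(C) = 2.3219 bits
  H(D) = 0.6058 bits

Ranking: C > A > B > D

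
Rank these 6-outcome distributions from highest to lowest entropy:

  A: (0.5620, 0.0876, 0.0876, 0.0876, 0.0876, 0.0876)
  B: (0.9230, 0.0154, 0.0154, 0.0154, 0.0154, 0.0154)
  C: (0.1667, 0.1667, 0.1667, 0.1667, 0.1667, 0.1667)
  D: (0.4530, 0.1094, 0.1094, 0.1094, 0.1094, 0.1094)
C > D > A > B

Key insight: Entropy is maximized by uniform distributions and minimized by concentrated distributions.

Entropies:
  H(A) = 2.0059 bits
  H(B) = 0.5703 bits
  H(C) = 2.5850 bits
  H(D) = 2.2637 bits

Ranking: C > D > A > B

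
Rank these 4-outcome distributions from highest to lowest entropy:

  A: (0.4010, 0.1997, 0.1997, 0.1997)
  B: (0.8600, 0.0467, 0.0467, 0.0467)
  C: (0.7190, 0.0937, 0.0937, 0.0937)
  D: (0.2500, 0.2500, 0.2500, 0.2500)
D > A > C > B

Key insight: Entropy is maximized by uniform distributions and minimized by concentrated distributions.

Entropies:
  H(A) = 1.9209 bits
  H(B) = 0.8061 bits
  H(C) = 1.3022 bits
  H(D) = 2.0000 bits

Ranking: D > A > C > B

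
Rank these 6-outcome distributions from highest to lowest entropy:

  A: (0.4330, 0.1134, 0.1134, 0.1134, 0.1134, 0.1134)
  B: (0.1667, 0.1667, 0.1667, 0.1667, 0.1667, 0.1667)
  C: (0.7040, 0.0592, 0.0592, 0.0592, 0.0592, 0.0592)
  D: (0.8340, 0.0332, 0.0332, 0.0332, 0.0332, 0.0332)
B > A > C > D

Key insight: Entropy is maximized by uniform distributions and minimized by concentrated distributions.

Entropies:
  H(A) = 2.3035 bits
  H(B) = 2.5850 bits
  H(C) = 1.5636 bits
  H(D) = 1.0339 bits

Ranking: B > A > C > D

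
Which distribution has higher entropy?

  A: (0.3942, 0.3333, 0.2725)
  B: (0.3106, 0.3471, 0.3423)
B

Both distributions are close to uniform, making this a harder comparison.

H(A) = 1.5688 bits
H(B) = 1.5832 bits

The distribution closer to uniform has higher entropy.
Answer: B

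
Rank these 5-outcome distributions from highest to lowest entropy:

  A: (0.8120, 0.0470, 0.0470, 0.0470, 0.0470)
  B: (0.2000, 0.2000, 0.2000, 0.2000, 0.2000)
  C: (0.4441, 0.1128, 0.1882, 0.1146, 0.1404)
B > C > A

Key insight: Entropy is maximized by uniform distributions and minimized by concentrated distributions.

- Uniform distributions have maximum entropy log₂(5) = 2.3219 bits
- The more "peaked" or concentrated a distribution, the lower its entropy

Entropies:
  H(A) = 1.0733 bits
  H(B) = 2.3219 bits
  H(C) = 2.0844 bits

Ranking: B > C > A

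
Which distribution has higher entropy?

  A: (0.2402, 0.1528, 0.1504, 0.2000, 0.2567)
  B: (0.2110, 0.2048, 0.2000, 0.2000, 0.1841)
B

Both distributions are close to uniform, making this a harder comparison.

H(A) = 2.2873 bits
H(B) = 2.3205 bits

The distribution closer to uniform has higher entropy.
Answer: B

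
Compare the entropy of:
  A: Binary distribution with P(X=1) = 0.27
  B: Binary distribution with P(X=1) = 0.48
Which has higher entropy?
B

For binary distributions, entropy is maximized at p=0.5 and decreases as p moves toward 0 or 1.

H(A) = H(0.27) = 0.8415 bits
H(B) = H(0.48) = 0.9988 bits

Distribution B (p=0.48) is closer to uniform (p=0.5), so it has higher entropy.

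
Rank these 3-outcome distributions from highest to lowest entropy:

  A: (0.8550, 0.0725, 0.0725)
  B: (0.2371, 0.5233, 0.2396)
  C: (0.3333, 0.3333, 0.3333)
C > B > A

Key insight: Entropy is maximized by uniform distributions and minimized by concentrated distributions.

- Uniform distributions have maximum entropy log₂(3) = 1.5850 bits
- The more "peaked" or concentrated a distribution, the lower its entropy

Entropies:
  H(A) = 0.7422 bits
  H(B) = 1.4751 bits
  H(C) = 1.5850 bits

Ranking: C > B > A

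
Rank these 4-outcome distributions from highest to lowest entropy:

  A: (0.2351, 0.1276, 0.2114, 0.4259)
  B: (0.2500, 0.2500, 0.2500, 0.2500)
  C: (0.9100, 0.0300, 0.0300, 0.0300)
B > A > C

Key insight: Entropy is maximized by uniform distributions and minimized by concentrated distributions.

- Uniform distributions have maximum entropy log₂(4) = 2.0000 bits
- The more "peaked" or concentrated a distribution, the lower its entropy

Entropies:
  H(A) = 1.8685 bits
  H(B) = 2.0000 bits
  H(C) = 0.5791 bits

Ranking: B > A > C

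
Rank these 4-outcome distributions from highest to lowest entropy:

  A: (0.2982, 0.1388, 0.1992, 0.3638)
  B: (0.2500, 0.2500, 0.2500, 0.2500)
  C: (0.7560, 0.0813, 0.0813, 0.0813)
B > A > C

Key insight: Entropy is maximized by uniform distributions and minimized by concentrated distributions.

- Uniform distributions have maximum entropy log₂(4) = 2.0000 bits
- The more "peaked" or concentrated a distribution, the lower its entropy

Entropies:
  H(A) = 1.9104 bits
  H(B) = 2.0000 bits
  H(C) = 1.1884 bits

Ranking: B > A > C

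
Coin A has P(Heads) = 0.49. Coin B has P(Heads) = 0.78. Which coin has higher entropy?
A

For binary distributions, entropy is maximized at p=0.5 and decreases as p moves toward 0 or 1.

H(A) = H(0.49) = 0.9997 bits
H(B) = H(0.78) = 0.7602 bits

Distribution A (p=0.49) is closer to uniform (p=0.5), so it has higher entropy.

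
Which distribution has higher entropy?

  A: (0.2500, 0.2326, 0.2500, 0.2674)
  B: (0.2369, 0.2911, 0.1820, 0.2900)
A

Both distributions are close to uniform, making this a harder comparison.

H(A) = 1.9983 bits
H(B) = 1.9758 bits

The distribution closer to uniform has higher entropy.
Answer: A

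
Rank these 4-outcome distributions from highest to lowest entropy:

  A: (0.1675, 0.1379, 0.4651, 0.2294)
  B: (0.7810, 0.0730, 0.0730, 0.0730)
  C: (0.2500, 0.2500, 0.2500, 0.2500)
C > A > B

Key insight: Entropy is maximized by uniform distributions and minimized by concentrated distributions.

- Uniform distributions have maximum entropy log₂(4) = 2.0000 bits
- The more "peaked" or concentrated a distribution, the lower its entropy

Entropies:
  H(A) = 1.8269 bits
  H(B) = 1.1054 bits
  H(C) = 2.0000 bits

Ranking: C > A > B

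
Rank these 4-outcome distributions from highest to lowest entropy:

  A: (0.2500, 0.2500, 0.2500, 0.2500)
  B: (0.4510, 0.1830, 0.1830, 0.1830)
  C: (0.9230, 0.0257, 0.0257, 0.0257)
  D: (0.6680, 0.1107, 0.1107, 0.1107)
A > B > D > C

Key insight: Entropy is maximized by uniform distributions and minimized by concentrated distributions.

Entropies:
  H(A) = 2.0000 bits
  H(B) = 1.8632 bits
  H(C) = 0.5136 bits
  H(D) = 1.4432 bits

Ranking: A > B > D > C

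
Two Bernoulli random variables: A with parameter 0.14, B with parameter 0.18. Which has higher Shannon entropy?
B

For binary distributions, entropy is maximized at p=0.5 and decreases as p moves toward 0 or 1.

H(A) = H(0.14) = 0.5842 bits
H(B) = H(0.18) = 0.6801 bits

Distribution B (p=0.18) is closer to uniform (p=0.5), so it has higher entropy.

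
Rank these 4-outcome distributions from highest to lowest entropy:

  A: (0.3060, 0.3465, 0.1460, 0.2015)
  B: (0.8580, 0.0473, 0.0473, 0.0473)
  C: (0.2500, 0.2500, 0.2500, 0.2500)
C > A > B

Key insight: Entropy is maximized by uniform distributions and minimized by concentrated distributions.

- Uniform distributions have maximum entropy log₂(4) = 2.0000 bits
- The more "peaked" or concentrated a distribution, the lower its entropy

Entropies:
  H(A) = 1.9235 bits
  H(B) = 0.8145 bits
  H(C) = 2.0000 bits

Ranking: C > A > B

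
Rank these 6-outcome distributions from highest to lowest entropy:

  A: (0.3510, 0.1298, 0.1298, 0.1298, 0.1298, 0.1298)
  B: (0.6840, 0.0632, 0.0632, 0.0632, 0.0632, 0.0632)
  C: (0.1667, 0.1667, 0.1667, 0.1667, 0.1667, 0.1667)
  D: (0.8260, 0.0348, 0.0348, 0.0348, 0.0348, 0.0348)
C > A > B > D

Key insight: Entropy is maximized by uniform distributions and minimized by concentrated distributions.

Entropies:
  H(A) = 2.4419 bits
  H(B) = 1.6337 bits
  H(C) = 2.5850 bits
  H(D) = 1.0708 bits

Ranking: C > A > B > D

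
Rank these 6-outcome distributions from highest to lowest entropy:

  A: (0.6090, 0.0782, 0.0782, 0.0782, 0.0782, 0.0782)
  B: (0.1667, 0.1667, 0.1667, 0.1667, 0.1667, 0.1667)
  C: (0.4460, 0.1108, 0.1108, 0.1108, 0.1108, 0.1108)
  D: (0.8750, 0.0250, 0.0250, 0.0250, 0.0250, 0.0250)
B > C > A > D

Key insight: Entropy is maximized by uniform distributions and minimized by concentrated distributions.

Entropies:
  H(A) = 1.8733 bits
  H(B) = 2.5850 bits
  H(C) = 2.2779 bits
  H(D) = 0.8338 bits

Ranking: B > C > A > D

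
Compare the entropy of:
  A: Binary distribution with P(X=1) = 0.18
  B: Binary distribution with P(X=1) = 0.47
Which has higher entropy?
B

For binary distributions, entropy is maximized at p=0.5 and decreases as p moves toward 0 or 1.

H(A) = H(0.18) = 0.6801 bits
H(B) = H(0.47) = 0.9974 bits

Distribution B (p=0.47) is closer to uniform (p=0.5), so it has higher entropy.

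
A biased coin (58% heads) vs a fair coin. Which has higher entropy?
Fair coin

The fair coin is uniform (p=0.5), maximizing binary entropy at 1 bit. The biased coin has H(0.58) ≈ 0.981 bits — its outcome is more predictable, so its entropy is lower.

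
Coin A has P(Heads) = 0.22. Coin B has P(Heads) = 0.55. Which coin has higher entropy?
B

For binary distributions, entropy is maximized at p=0.5 and decreases as p moves toward 0 or 1.

H(A) = H(0.22) = 0.7602 bits
H(B) = H(0.55) = 0.9928 bits

Distribution B (p=0.55) is closer to uniform (p=0.5), so it has higher entropy.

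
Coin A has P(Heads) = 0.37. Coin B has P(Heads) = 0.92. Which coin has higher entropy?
A

For binary distributions, entropy is maximized at p=0.5 and decreases as p moves toward 0 or 1.

H(A) = H(0.37) = 0.9507 bits
H(B) = H(0.92) = 0.4022 bits

Distribution A (p=0.37) is closer to uniform (p=0.5), so it has higher entropy.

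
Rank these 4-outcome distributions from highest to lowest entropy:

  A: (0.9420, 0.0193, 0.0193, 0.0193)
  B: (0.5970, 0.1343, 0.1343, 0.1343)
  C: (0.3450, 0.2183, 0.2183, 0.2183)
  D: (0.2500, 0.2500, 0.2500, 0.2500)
D > C > B > A

Key insight: Entropy is maximized by uniform distributions and minimized by concentrated distributions.

Entropies:
  H(A) = 0.4114 bits
  H(B) = 1.6114 bits
  H(C) = 1.9677 bits
  H(D) = 2.0000 bits

Ranking: D > C > B > A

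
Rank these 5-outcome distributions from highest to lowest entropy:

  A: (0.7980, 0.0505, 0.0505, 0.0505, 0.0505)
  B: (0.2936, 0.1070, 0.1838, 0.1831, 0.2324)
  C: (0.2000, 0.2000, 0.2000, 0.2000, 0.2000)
C > B > A

Key insight: Entropy is maximized by uniform distributions and minimized by concentrated distributions.

- Uniform distributions have maximum entropy log₂(5) = 2.3219 bits
- The more "peaked" or concentrated a distribution, the lower its entropy

Entropies:
  H(A) = 1.1299 bits
  H(B) = 2.2511 bits
  H(C) = 2.3219 bits

Ranking: C > B > A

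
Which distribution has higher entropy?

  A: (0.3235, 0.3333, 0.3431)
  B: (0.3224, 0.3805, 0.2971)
A

Both distributions are close to uniform, making this a harder comparison.

H(A) = 1.5845 bits
H(B) = 1.5771 bits

The distribution closer to uniform has higher entropy.
Answer: A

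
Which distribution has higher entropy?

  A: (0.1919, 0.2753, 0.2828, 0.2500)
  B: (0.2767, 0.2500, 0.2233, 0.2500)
B

Both distributions are close to uniform, making this a harder comparison.

H(A) = 1.9846 bits
H(B) = 1.9959 bits

The distribution closer to uniform has higher entropy.
Answer: B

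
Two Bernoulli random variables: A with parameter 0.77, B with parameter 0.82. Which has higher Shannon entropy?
A

For binary distributions, entropy is maximized at p=0.5 and decreases as p moves toward 0 or 1.

H(A) = H(0.77) = 0.7780 bits
H(B) = H(0.82) = 0.6801 bits

Distribution A (p=0.77) is closer to uniform (p=0.5), so it has higher entropy.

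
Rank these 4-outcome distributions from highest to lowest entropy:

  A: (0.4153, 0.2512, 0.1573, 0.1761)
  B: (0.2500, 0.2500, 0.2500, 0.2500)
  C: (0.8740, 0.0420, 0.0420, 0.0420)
B > A > C

Key insight: Entropy is maximized by uniform distributions and minimized by concentrated distributions.

- Uniform distributions have maximum entropy log₂(4) = 2.0000 bits
- The more "peaked" or concentrated a distribution, the lower its entropy

Entropies:
  H(A) = 1.8882 bits
  H(B) = 2.0000 bits
  H(C) = 0.7461 bits

Ranking: B > A > C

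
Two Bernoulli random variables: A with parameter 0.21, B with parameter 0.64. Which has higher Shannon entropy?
B

For binary distributions, entropy is maximized at p=0.5 and decreases as p moves toward 0 or 1.

H(A) = H(0.21) = 0.7415 bits
H(B) = H(0.64) = 0.9427 bits

Distribution B (p=0.64) is closer to uniform (p=0.5), so it has higher entropy.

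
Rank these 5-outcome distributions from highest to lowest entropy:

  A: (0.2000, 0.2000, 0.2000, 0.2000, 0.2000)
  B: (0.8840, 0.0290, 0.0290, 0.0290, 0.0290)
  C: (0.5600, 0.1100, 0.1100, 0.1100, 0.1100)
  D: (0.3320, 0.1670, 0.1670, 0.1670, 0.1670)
A > D > C > B

Key insight: Entropy is maximized by uniform distributions and minimized by concentrated distributions.

Entropies:
  H(A) = 2.3219 bits
  H(B) = 0.7498 bits
  H(C) = 1.8696 bits
  H(D) = 2.2530 bits

Ranking: A > D > C > B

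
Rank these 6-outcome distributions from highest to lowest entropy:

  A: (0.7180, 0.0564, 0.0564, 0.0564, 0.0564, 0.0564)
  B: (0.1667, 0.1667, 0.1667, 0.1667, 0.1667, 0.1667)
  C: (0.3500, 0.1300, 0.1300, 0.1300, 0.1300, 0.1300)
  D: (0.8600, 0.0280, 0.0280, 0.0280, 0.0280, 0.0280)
B > C > A > D

Key insight: Entropy is maximized by uniform distributions and minimized by concentrated distributions.

Entropies:
  H(A) = 1.5129 bits
  H(B) = 2.5850 bits
  H(C) = 2.4433 bits
  H(D) = 0.9093 bits

Ranking: B > C > A > D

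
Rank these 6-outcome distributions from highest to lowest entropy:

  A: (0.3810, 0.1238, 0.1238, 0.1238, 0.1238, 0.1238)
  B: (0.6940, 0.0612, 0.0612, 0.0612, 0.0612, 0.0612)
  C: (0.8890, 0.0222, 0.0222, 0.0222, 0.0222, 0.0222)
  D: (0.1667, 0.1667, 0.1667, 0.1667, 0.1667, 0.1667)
D > A > B > C

Key insight: Entropy is maximized by uniform distributions and minimized by concentrated distributions.

Entropies:
  H(A) = 2.3960 bits
  H(B) = 1.5990 bits
  H(C) = 0.7607 bits
  H(D) = 2.5850 bits

Ranking: D > A > B > C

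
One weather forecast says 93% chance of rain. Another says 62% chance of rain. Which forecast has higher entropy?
62% forecast

Treat each forecast as a Bernoulli distribution. Binary entropy is maximized at p=0.5 and falls off symmetrically toward 0 or 1. The 62% forecast is closer to 50%, so it is more uncertain. H(93%) ≈ 0.366 bits, H(62%) ≈ 0.958 bits.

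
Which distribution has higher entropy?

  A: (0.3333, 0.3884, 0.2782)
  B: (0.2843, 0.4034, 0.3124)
A

Both distributions are close to uniform, making this a harder comparison.

H(A) = 1.5718 bits
H(B) = 1.5686 bits

The distribution closer to uniform has higher entropy.
Answer: A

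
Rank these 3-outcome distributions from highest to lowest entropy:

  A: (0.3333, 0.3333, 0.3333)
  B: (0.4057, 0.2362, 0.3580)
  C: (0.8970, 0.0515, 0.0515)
A > B > C

Key insight: Entropy is maximized by uniform distributions and minimized by concentrated distributions.

- Uniform distributions have maximum entropy log₂(3) = 1.5850 bits
- The more "peaked" or concentrated a distribution, the lower its entropy

Entropies:
  H(A) = 1.5850 bits
  H(B) = 1.5503 bits
  H(C) = 0.5814 bits

Ranking: A > B > C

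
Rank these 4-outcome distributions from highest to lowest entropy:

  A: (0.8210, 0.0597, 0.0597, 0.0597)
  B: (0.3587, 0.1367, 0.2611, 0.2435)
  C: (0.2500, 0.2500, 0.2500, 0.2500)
C > B > A

Key insight: Entropy is maximized by uniform distributions and minimized by concentrated distributions.

- Uniform distributions have maximum entropy log₂(4) = 2.0000 bits
- The more "peaked" or concentrated a distribution, the lower its entropy

Entropies:
  H(A) = 0.9616 bits
  H(B) = 1.9251 bits
  H(C) = 2.0000 bits

Ranking: C > B > A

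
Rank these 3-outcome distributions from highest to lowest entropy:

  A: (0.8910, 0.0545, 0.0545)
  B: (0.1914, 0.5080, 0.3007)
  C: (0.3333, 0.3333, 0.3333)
C > B > A

Key insight: Entropy is maximized by uniform distributions and minimized by concentrated distributions.

- Uniform distributions have maximum entropy log₂(3) = 1.5850 bits
- The more "peaked" or concentrated a distribution, the lower its entropy

Entropies:
  H(A) = 0.6059 bits
  H(B) = 1.4742 bits
  H(C) = 1.5850 bits

Ranking: C > B > A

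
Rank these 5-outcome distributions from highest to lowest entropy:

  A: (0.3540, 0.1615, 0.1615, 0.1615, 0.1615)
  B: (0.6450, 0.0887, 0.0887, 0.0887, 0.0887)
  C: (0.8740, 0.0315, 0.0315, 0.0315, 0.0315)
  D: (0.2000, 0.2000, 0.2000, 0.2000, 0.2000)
D > A > B > C

Key insight: Entropy is maximized by uniform distributions and minimized by concentrated distributions.

Entropies:
  H(A) = 2.2296 bits
  H(B) = 1.6485 bits
  H(C) = 0.7984 bits
  H(D) = 2.3219 bits

Ranking: D > A > B > C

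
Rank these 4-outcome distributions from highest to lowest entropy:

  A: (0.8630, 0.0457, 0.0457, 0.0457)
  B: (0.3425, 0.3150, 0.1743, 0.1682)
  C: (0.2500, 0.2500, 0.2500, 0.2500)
C > B > A

Key insight: Entropy is maximized by uniform distributions and minimized by concentrated distributions.

- Uniform distributions have maximum entropy log₂(4) = 2.0000 bits
- The more "peaked" or concentrated a distribution, the lower its entropy

Entropies:
  H(A) = 0.7935 bits
  H(B) = 1.9263 bits
  H(C) = 2.0000 bits

Ranking: C > B > A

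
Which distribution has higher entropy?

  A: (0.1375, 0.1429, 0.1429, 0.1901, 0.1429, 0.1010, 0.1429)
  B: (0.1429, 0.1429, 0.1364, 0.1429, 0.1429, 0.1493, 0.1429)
B

Both distributions are close to uniform, making this a harder comparison.

H(A) = 2.7871 bits
H(B) = 2.8069 bits

The distribution closer to uniform has higher entropy.
Answer: B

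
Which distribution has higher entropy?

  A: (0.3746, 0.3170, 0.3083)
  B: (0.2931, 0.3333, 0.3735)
A

Both distributions are close to uniform, making this a harder comparison.

H(A) = 1.5794 bits
H(B) = 1.5780 bits

The distribution closer to uniform has higher entropy.
Answer: A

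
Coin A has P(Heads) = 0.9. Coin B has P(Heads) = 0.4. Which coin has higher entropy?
B

For binary distributions, entropy is maximized at p=0.5 and decreases as p moves toward 0 or 1.

H(A) = H(0.9) = 0.4690 bits
H(B) = H(0.4) = 0.9710 bits

Distribution B (p=0.4) is closer to uniform (p=0.5), so it has higher entropy.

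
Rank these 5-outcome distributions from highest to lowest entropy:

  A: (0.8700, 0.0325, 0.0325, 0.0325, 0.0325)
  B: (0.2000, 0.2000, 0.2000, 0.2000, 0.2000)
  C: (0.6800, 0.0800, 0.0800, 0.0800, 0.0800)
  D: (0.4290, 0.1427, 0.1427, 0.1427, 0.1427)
B > D > C > A

Key insight: Entropy is maximized by uniform distributions and minimized by concentrated distributions.

Entropies:
  H(A) = 0.8174 bits
  H(B) = 2.3219 bits
  H(C) = 1.5444 bits
  H(D) = 2.1274 bits

Ranking: B > D > C > A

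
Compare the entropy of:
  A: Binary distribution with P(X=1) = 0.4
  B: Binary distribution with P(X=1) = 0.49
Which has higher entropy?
B

For binary distributions, entropy is maximized at p=0.5 and decreases as p moves toward 0 or 1.

H(A) = H(0.4) = 0.9710 bits
H(B) = H(0.49) = 0.9997 bits

Distribution B (p=0.49) is closer to uniform (p=0.5), so it has higher entropy.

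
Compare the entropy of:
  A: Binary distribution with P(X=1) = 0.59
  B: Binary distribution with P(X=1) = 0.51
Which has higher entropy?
B

For binary distributions, entropy is maximized at p=0.5 and decreases as p moves toward 0 or 1.

H(A) = H(0.59) = 0.9765 bits
H(B) = H(0.51) = 0.9997 bits

Distribution B (p=0.51) is closer to uniform (p=0.5), so it has higher entropy.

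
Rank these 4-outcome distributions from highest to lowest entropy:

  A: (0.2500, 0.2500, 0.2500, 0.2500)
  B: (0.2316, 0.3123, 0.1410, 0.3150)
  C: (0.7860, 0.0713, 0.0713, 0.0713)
A > B > C

Key insight: Entropy is maximized by uniform distributions and minimized by concentrated distributions.

- Uniform distributions have maximum entropy log₂(4) = 2.0000 bits
- The more "peaked" or concentrated a distribution, the lower its entropy

Entropies:
  H(A) = 2.0000 bits
  H(B) = 1.9366 bits
  H(C) = 1.0882 bits

Ranking: A > B > C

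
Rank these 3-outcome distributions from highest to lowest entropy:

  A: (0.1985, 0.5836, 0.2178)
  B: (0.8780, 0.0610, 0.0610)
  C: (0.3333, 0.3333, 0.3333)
C > A > B

Key insight: Entropy is maximized by uniform distributions and minimized by concentrated distributions.

- Uniform distributions have maximum entropy log₂(3) = 1.5850 bits
- The more "peaked" or concentrated a distribution, the lower its entropy

Entropies:
  H(A) = 1.3954 bits
  H(B) = 0.6571 bits
  H(C) = 1.5850 bits

Ranking: C > A > B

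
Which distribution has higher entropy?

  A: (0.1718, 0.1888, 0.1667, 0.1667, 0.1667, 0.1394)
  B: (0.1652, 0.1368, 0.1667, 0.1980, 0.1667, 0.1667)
A

Both distributions are close to uniform, making this a harder comparison.

H(A) = 2.5794 bits
H(B) = 2.5768 bits

The distribution closer to uniform has higher entropy.
Answer: A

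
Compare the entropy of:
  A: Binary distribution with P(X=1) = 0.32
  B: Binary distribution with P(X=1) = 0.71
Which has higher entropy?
A

For binary distributions, entropy is maximized at p=0.5 and decreases as p moves toward 0 or 1.

H(A) = H(0.32) = 0.9044 bits
H(B) = H(0.71) = 0.8687 bits

Distribution A (p=0.32) is closer to uniform (p=0.5), so it has higher entropy.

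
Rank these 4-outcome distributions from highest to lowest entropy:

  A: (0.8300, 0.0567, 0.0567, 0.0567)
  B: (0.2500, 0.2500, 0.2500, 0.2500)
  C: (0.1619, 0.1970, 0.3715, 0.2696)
B > C > A

Key insight: Entropy is maximized by uniform distributions and minimized by concentrated distributions.

- Uniform distributions have maximum entropy log₂(4) = 2.0000 bits
- The more "peaked" or concentrated a distribution, the lower its entropy

Entropies:
  H(A) = 0.9271 bits
  H(B) = 2.0000 bits
  H(C) = 1.9275 bits

Ranking: B > C > A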